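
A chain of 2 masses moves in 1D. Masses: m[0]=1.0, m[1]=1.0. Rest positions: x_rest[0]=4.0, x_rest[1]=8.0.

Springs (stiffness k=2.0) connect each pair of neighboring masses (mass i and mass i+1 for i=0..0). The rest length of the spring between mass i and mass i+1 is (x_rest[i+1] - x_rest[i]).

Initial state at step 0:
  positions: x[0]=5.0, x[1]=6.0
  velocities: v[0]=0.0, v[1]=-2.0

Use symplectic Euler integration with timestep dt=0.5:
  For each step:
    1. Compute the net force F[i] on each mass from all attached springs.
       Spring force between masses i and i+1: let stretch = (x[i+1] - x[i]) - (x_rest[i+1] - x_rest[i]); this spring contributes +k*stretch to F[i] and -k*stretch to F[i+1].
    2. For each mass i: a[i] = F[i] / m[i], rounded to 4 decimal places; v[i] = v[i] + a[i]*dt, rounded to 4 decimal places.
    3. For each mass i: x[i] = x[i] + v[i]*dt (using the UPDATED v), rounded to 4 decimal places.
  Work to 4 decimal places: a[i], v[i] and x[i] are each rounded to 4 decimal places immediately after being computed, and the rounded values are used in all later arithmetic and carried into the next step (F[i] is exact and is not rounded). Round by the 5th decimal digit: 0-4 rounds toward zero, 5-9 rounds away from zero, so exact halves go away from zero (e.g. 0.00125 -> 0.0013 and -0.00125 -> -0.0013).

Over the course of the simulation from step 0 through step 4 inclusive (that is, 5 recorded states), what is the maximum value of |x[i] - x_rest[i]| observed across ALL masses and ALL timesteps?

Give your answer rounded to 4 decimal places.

Answer: 3.5000

Derivation:
Step 0: x=[5.0000 6.0000] v=[0.0000 -2.0000]
Step 1: x=[3.5000 6.5000] v=[-3.0000 1.0000]
Step 2: x=[1.5000 7.5000] v=[-4.0000 2.0000]
Step 3: x=[0.5000 7.5000] v=[-2.0000 0.0000]
Step 4: x=[1.0000 6.0000] v=[1.0000 -3.0000]
Max displacement = 3.5000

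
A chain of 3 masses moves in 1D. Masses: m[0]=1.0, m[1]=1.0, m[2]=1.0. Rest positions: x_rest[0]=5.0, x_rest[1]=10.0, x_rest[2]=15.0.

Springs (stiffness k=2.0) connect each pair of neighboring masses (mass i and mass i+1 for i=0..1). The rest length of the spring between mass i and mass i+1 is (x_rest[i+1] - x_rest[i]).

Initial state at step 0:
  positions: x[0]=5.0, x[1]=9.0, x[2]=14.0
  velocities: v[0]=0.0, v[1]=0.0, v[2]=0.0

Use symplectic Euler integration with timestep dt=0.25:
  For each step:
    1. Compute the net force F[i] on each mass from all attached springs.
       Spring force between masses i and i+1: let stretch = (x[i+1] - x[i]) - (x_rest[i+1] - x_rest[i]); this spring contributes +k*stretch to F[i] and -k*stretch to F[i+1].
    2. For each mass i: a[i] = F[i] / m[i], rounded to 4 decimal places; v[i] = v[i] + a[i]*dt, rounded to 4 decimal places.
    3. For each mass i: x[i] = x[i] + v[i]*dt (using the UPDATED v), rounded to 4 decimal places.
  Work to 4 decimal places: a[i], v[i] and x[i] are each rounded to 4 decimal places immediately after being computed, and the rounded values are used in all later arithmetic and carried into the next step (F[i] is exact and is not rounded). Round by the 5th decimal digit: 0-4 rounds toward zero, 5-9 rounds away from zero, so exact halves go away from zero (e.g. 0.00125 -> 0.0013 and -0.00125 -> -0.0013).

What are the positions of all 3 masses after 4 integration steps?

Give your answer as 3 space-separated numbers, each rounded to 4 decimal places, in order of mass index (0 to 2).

Answer: 4.1538 9.6634 14.1829

Derivation:
Step 0: x=[5.0000 9.0000 14.0000] v=[0.0000 0.0000 0.0000]
Step 1: x=[4.8750 9.1250 14.0000] v=[-0.5000 0.5000 0.0000]
Step 2: x=[4.6563 9.3281 14.0156] v=[-0.8750 0.8125 0.0625]
Step 3: x=[4.3965 9.5332 14.0703] v=[-1.0391 0.8204 0.2188]
Step 4: x=[4.1538 9.6634 14.1829] v=[-0.9708 0.5206 0.4503]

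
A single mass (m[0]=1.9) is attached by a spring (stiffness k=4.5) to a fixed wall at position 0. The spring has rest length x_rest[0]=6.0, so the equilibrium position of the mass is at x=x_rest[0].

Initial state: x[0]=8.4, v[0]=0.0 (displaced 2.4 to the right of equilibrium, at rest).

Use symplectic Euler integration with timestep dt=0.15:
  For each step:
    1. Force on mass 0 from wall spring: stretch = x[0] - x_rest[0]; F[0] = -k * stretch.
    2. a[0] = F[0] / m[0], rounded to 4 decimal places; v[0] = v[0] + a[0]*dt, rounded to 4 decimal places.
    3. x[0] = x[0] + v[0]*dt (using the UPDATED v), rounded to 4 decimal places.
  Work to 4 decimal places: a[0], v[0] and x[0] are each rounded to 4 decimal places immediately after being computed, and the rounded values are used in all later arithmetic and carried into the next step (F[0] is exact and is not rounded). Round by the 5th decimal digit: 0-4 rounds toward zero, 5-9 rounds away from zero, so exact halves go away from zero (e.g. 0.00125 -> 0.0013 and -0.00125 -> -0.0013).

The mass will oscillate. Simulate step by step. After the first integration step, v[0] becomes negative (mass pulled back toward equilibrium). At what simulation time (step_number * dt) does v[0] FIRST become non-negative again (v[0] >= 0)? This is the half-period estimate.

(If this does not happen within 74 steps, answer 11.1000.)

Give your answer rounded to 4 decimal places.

Answer: 2.1000

Derivation:
Step 0: x=[8.4000] v=[0.0000]
Step 1: x=[8.2721] v=[-0.8526]
Step 2: x=[8.0231] v=[-1.6598]
Step 3: x=[7.6663] v=[-2.3785]
Step 4: x=[7.2207] v=[-2.9705]
Step 5: x=[6.7101] v=[-3.4042]
Step 6: x=[6.1616] v=[-3.6565]
Step 7: x=[5.6045] v=[-3.7139]
Step 8: x=[5.0685] v=[-3.5734]
Step 9: x=[4.5821] v=[-3.2425]
Step 10: x=[4.1713] v=[-2.7388]
Step 11: x=[3.8579] v=[-2.0891]
Step 12: x=[3.6587] v=[-1.3281]
Step 13: x=[3.5843] v=[-0.4963]
Step 14: x=[3.6386] v=[0.3619]
First v>=0 after going negative at step 14, time=2.1000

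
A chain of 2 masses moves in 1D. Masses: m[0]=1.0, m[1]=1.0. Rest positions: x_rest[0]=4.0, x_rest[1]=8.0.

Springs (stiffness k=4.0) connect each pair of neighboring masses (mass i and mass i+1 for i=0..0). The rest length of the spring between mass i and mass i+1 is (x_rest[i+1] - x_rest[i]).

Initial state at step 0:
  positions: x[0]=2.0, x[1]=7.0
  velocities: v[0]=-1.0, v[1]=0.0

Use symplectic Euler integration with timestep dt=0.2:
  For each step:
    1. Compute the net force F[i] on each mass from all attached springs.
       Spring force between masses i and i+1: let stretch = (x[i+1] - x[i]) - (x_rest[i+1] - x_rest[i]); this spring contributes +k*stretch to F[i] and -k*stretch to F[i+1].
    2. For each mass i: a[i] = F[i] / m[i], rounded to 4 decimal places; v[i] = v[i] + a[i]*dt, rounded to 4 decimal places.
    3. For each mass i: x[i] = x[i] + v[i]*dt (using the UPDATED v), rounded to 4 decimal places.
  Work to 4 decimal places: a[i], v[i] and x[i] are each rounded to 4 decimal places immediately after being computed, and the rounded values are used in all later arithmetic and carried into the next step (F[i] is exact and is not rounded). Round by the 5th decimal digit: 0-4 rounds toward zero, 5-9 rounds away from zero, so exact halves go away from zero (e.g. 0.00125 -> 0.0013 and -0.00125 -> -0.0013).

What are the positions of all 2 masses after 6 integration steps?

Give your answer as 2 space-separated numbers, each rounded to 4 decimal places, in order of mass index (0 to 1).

Step 0: x=[2.0000 7.0000] v=[-1.0000 0.0000]
Step 1: x=[1.9600 6.8400] v=[-0.2000 -0.8000]
Step 2: x=[2.0608 6.5392] v=[0.5040 -1.5040]
Step 3: x=[2.2381 6.1619] v=[0.8867 -1.8867]
Step 4: x=[2.4032 5.7968] v=[0.8257 -1.8257]
Step 5: x=[2.4713 5.5287] v=[0.3406 -1.3406]
Step 6: x=[2.3886 5.4114] v=[-0.4135 -0.5865]

Answer: 2.3886 5.4114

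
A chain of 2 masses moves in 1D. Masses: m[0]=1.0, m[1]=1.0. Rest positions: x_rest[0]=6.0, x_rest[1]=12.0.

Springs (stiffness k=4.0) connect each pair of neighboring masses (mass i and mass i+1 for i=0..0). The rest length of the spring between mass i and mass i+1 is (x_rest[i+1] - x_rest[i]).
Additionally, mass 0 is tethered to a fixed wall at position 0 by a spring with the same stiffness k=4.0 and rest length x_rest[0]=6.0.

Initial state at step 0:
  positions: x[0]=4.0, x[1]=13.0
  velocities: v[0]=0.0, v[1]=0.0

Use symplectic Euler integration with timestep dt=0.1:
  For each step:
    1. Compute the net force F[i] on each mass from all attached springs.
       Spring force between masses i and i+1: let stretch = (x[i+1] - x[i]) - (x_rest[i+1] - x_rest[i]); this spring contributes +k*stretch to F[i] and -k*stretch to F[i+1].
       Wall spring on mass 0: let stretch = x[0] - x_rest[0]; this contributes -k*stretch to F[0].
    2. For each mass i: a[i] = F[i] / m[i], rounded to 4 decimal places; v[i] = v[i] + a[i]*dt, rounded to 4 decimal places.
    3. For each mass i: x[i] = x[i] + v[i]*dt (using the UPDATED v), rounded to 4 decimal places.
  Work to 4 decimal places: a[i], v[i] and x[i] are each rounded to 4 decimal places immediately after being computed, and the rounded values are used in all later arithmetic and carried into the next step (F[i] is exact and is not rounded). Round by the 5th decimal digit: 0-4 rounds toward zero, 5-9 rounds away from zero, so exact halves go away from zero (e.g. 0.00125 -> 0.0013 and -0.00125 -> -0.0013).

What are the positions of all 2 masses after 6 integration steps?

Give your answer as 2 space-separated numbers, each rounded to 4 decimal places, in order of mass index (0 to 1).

Step 0: x=[4.0000 13.0000] v=[0.0000 0.0000]
Step 1: x=[4.2000 12.8800] v=[2.0000 -1.2000]
Step 2: x=[4.5792 12.6528] v=[3.7920 -2.2720]
Step 3: x=[5.0982 12.3427] v=[5.1898 -3.1014]
Step 4: x=[5.7030 11.9828] v=[6.0483 -3.5992]
Step 5: x=[6.3309 11.6117] v=[6.2790 -3.7111]
Step 6: x=[6.9168 11.2694] v=[5.8590 -3.4234]

Answer: 6.9168 11.2694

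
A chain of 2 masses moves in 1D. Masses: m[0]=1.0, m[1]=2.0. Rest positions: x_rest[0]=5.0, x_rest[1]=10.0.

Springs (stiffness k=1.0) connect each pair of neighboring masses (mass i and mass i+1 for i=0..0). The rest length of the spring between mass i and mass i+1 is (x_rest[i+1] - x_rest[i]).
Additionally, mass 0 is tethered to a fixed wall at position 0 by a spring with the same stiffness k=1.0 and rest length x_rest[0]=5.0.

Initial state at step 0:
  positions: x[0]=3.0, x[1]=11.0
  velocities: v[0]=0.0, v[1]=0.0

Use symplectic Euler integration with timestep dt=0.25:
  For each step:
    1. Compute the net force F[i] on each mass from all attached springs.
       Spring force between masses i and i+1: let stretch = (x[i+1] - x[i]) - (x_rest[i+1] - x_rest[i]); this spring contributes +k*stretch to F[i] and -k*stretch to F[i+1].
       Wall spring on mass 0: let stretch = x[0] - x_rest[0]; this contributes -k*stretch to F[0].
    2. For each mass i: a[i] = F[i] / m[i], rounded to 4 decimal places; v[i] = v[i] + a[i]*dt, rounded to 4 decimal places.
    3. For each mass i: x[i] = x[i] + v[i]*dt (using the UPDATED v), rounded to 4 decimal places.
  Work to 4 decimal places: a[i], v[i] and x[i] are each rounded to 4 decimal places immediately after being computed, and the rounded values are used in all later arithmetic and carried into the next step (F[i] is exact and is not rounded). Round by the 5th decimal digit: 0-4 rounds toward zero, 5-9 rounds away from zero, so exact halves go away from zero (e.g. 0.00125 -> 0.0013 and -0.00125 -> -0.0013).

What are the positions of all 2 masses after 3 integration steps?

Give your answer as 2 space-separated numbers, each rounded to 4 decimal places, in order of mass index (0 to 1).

Answer: 4.6568 10.4992

Derivation:
Step 0: x=[3.0000 11.0000] v=[0.0000 0.0000]
Step 1: x=[3.3125 10.9063] v=[1.2500 -0.3750]
Step 2: x=[3.8926 10.7315] v=[2.3203 -0.6992]
Step 3: x=[4.6568 10.4992] v=[3.0569 -0.9291]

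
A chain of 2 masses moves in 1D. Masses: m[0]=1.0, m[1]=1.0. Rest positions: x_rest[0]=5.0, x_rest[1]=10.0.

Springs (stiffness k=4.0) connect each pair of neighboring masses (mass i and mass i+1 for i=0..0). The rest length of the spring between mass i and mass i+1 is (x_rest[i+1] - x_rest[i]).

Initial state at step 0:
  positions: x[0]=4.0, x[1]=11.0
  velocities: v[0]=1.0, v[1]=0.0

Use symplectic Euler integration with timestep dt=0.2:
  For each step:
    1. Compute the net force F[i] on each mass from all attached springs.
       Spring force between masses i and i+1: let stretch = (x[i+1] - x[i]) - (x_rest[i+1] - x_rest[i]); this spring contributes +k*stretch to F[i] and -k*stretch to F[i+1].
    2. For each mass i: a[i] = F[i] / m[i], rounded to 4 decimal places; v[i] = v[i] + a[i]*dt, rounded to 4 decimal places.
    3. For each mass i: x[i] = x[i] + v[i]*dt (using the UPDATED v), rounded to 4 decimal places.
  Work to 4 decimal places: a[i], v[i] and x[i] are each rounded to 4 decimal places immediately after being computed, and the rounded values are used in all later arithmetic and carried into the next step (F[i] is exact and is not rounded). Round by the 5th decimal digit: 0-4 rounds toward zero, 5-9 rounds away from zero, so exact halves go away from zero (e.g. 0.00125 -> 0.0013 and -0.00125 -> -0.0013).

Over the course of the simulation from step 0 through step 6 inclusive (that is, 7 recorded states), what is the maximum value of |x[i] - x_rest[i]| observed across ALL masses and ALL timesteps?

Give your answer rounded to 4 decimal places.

Answer: 1.5923

Derivation:
Step 0: x=[4.0000 11.0000] v=[1.0000 0.0000]
Step 1: x=[4.5200 10.6800] v=[2.6000 -1.6000]
Step 2: x=[5.2256 10.1744] v=[3.5280 -2.5280]
Step 3: x=[5.9230 9.6770] v=[3.4870 -2.4870]
Step 4: x=[6.4210 9.3790] v=[2.4902 -1.4902]
Step 5: x=[6.5923 9.4077] v=[0.8566 0.1434]
Step 6: x=[6.4141 9.7859] v=[-0.8911 1.8911]
Max displacement = 1.5923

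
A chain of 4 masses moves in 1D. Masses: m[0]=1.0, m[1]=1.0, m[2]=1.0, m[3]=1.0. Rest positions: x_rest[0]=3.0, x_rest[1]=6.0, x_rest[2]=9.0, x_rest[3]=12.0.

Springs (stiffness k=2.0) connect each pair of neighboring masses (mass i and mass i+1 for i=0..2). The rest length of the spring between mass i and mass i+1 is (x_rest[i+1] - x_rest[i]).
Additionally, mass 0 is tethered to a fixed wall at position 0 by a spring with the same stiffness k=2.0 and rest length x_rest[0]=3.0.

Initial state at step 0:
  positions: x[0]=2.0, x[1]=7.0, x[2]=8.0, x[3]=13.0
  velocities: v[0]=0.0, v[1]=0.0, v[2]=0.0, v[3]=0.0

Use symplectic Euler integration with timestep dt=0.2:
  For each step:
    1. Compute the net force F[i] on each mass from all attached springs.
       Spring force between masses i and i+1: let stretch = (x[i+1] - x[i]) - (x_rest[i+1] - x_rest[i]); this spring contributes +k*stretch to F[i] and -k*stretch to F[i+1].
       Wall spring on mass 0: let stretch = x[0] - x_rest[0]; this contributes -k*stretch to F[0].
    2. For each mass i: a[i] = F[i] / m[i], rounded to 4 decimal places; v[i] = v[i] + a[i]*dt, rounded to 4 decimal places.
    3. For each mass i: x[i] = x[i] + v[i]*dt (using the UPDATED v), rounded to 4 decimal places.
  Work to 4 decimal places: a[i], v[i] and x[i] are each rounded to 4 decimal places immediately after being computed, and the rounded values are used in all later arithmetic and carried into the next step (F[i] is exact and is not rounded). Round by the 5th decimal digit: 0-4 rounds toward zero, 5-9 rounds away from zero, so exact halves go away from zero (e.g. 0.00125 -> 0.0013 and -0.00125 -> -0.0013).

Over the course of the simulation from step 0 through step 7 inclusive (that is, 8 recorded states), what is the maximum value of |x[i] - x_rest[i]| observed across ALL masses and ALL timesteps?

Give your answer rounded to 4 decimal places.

Step 0: x=[2.0000 7.0000 8.0000 13.0000] v=[0.0000 0.0000 0.0000 0.0000]
Step 1: x=[2.2400 6.6800 8.3200 12.8400] v=[1.2000 -1.6000 1.6000 -0.8000]
Step 2: x=[2.6560 6.1360 8.8704 12.5584] v=[2.0800 -2.7200 2.7520 -1.4080]
Step 3: x=[3.1379 5.5324 9.4971 12.2218] v=[2.4096 -3.0182 3.1334 -1.6832]
Step 4: x=[3.5603 5.0544 10.0246 11.9072] v=[2.1122 -2.3901 2.6374 -1.5731]
Step 5: x=[3.8174 4.8545 10.3051 11.6820] v=[1.2857 -0.9997 1.4024 -1.1261]
Step 6: x=[3.8521 5.0076 10.2597 11.5866] v=[0.1736 0.7657 -0.2271 -0.4769]
Step 7: x=[3.6711 5.4885 9.9003 11.6251] v=[-0.9050 2.4043 -1.7972 0.1923]
Max displacement = 1.3051

Answer: 1.3051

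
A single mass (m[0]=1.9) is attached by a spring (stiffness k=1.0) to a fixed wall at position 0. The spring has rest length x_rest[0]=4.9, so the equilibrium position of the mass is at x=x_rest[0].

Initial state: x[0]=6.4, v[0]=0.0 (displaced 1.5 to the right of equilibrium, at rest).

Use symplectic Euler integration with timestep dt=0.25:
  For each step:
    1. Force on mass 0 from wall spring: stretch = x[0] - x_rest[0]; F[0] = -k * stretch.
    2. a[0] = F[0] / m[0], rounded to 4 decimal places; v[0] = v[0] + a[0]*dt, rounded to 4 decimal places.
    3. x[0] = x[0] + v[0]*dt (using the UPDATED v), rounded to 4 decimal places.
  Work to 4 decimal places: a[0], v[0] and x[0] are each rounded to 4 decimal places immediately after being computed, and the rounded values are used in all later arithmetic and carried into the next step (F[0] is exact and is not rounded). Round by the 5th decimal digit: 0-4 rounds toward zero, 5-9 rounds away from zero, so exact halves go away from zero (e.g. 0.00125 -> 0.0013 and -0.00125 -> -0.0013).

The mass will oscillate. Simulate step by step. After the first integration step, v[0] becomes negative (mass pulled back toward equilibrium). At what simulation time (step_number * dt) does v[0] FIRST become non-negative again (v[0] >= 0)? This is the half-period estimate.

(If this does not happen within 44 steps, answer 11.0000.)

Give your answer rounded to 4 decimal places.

Answer: 4.5000

Derivation:
Step 0: x=[6.4000] v=[0.0000]
Step 1: x=[6.3507] v=[-0.1974]
Step 2: x=[6.2536] v=[-0.3883]
Step 3: x=[6.1120] v=[-0.5664]
Step 4: x=[5.9305] v=[-0.7259]
Step 5: x=[5.7151] v=[-0.8615]
Step 6: x=[5.4729] v=[-0.9688]
Step 7: x=[5.2119] v=[-1.0442]
Step 8: x=[4.9406] v=[-1.0853]
Step 9: x=[4.6679] v=[-1.0907]
Step 10: x=[4.4029] v=[-1.0602]
Step 11: x=[4.1542] v=[-0.9948]
Step 12: x=[3.9300] v=[-0.8967]
Step 13: x=[3.7377] v=[-0.7691]
Step 14: x=[3.5837] v=[-0.6162]
Step 15: x=[3.4730] v=[-0.4430]
Step 16: x=[3.4092] v=[-0.2552]
Step 17: x=[3.3944] v=[-0.0591]
Step 18: x=[3.4292] v=[0.1390]
First v>=0 after going negative at step 18, time=4.5000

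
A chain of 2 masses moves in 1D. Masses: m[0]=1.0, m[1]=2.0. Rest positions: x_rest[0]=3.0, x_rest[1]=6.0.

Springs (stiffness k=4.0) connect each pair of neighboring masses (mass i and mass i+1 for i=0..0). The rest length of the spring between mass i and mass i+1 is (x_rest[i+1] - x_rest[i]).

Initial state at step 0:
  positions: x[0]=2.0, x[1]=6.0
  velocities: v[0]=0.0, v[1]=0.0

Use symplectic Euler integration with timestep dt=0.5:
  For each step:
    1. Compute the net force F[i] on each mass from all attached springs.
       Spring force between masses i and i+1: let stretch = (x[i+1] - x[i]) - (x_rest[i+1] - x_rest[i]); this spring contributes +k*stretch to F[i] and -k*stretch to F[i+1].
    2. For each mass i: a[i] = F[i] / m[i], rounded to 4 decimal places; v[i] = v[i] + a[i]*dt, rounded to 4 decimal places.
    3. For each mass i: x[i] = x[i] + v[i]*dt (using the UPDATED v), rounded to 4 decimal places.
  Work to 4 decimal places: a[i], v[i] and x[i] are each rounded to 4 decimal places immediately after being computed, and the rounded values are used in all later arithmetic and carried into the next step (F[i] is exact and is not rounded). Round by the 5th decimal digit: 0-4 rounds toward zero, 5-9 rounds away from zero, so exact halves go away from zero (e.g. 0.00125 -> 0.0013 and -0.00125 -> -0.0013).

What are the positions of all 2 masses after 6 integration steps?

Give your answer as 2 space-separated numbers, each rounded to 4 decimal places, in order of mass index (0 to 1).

Answer: 3.2188 5.3907

Derivation:
Step 0: x=[2.0000 6.0000] v=[0.0000 0.0000]
Step 1: x=[3.0000 5.5000] v=[2.0000 -1.0000]
Step 2: x=[3.5000 5.2500] v=[1.0000 -0.5000]
Step 3: x=[2.7500 5.6250] v=[-1.5000 0.7500]
Step 4: x=[1.8750 6.0625] v=[-1.7500 0.8750]
Step 5: x=[2.1875 5.9063] v=[0.6250 -0.3125]
Step 6: x=[3.2188 5.3907] v=[2.0626 -1.0313]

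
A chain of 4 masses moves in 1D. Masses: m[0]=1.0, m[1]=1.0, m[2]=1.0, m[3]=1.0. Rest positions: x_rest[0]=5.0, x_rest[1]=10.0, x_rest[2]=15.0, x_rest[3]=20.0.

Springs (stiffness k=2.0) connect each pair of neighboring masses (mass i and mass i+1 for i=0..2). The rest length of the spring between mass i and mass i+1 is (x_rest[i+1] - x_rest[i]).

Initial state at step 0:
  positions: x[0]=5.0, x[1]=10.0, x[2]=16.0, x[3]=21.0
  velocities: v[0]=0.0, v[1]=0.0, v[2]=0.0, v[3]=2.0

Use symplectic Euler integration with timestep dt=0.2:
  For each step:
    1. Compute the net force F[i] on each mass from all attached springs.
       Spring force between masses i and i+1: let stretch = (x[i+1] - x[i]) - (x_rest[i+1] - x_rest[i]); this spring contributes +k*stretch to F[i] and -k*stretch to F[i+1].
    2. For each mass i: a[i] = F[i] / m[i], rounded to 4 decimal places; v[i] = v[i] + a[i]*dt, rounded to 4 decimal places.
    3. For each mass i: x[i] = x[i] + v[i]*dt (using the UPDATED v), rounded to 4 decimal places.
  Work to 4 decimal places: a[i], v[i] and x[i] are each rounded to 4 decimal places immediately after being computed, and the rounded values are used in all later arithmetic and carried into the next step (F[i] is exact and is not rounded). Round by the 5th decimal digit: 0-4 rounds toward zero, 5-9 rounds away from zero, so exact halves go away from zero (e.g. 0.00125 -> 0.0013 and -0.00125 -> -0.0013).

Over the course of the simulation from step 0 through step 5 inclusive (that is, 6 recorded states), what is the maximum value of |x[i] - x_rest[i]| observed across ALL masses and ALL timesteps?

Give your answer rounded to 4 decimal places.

Step 0: x=[5.0000 10.0000 16.0000 21.0000] v=[0.0000 0.0000 0.0000 2.0000]
Step 1: x=[5.0000 10.0800 15.9200 21.4000] v=[0.0000 0.4000 -0.4000 2.0000]
Step 2: x=[5.0064 10.2208 15.8112 21.7616] v=[0.0320 0.7040 -0.5440 1.8080]
Step 3: x=[5.0300 10.3917 15.7312 22.0472] v=[0.1178 0.8544 -0.4000 1.4278]
Step 4: x=[5.0825 10.5608 15.7293 22.2275] v=[0.2625 0.8455 -0.0094 0.9014]
Step 5: x=[5.1733 10.7051 15.8338 22.2879] v=[0.4538 0.7216 0.5225 0.3021]
Max displacement = 2.2879

Answer: 2.2879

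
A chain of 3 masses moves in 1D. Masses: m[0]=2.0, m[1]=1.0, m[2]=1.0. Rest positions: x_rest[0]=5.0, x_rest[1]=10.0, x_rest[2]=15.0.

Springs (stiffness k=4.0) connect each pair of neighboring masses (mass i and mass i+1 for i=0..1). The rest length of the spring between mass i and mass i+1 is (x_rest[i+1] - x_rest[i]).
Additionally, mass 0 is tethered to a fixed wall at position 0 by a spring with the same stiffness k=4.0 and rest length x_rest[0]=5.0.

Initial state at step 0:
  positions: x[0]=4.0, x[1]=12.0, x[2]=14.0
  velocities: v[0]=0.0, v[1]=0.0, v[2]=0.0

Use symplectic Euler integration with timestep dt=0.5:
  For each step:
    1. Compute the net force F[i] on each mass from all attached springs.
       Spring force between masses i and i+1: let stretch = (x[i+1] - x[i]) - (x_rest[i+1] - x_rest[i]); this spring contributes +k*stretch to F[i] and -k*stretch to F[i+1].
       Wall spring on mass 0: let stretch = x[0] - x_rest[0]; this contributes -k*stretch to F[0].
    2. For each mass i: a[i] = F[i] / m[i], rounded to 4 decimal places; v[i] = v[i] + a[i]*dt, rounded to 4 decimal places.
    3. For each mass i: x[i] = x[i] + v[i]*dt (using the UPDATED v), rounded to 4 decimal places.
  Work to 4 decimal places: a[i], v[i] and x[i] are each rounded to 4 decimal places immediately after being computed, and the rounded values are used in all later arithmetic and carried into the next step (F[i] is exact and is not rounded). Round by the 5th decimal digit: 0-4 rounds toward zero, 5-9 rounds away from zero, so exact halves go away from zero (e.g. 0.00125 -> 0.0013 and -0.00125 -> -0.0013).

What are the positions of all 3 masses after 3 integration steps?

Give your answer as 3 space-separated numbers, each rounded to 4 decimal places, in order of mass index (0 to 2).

Step 0: x=[4.0000 12.0000 14.0000] v=[0.0000 0.0000 0.0000]
Step 1: x=[6.0000 6.0000 17.0000] v=[4.0000 -12.0000 6.0000]
Step 2: x=[5.0000 11.0000 14.0000] v=[-2.0000 10.0000 -6.0000]
Step 3: x=[4.5000 13.0000 13.0000] v=[-1.0000 4.0000 -2.0000]

Answer: 4.5000 13.0000 13.0000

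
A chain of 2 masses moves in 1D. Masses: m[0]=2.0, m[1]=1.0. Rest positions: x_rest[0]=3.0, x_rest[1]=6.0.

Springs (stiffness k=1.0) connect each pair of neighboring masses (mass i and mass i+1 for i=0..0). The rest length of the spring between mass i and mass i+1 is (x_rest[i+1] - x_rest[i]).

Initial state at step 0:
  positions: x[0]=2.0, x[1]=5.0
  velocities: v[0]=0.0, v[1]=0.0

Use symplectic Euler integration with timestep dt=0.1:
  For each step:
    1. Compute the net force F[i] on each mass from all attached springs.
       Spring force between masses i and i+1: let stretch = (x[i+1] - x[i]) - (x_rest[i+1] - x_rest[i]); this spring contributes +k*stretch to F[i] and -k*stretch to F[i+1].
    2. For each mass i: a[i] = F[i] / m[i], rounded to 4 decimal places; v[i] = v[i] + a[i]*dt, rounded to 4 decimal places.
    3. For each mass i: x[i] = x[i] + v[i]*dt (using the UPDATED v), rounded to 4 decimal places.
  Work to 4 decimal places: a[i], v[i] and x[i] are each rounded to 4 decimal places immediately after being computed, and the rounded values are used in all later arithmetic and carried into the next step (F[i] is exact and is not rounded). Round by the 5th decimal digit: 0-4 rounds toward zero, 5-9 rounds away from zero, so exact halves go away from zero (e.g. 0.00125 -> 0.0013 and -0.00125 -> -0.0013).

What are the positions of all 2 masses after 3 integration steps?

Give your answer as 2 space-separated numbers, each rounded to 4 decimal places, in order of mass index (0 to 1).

Step 0: x=[2.0000 5.0000] v=[0.0000 0.0000]
Step 1: x=[2.0000 5.0000] v=[0.0000 0.0000]
Step 2: x=[2.0000 5.0000] v=[0.0000 0.0000]
Step 3: x=[2.0000 5.0000] v=[0.0000 0.0000]

Answer: 2.0000 5.0000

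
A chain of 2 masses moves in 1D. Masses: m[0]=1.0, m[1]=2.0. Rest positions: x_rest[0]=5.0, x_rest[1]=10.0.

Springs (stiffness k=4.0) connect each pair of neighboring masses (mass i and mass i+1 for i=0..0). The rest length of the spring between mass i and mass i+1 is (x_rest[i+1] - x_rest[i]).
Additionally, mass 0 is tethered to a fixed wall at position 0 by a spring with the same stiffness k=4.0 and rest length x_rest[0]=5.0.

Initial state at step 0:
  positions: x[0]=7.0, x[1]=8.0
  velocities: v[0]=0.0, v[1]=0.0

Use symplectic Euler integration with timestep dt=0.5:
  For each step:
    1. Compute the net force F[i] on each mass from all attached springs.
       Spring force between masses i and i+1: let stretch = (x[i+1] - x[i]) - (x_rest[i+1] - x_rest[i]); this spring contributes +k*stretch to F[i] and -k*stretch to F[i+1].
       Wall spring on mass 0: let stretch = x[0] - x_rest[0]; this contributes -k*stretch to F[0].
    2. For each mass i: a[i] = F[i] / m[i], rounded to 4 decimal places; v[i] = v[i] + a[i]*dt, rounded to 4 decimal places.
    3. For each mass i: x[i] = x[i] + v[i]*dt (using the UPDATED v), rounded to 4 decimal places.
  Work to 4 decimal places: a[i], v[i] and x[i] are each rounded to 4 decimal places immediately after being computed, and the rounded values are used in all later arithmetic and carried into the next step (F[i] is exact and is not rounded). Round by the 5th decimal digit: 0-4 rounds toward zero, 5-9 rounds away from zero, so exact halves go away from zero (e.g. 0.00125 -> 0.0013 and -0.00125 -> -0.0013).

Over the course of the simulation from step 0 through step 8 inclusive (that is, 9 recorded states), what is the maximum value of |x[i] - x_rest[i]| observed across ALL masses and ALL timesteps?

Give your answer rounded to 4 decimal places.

Step 0: x=[7.0000 8.0000] v=[0.0000 0.0000]
Step 1: x=[1.0000 10.0000] v=[-12.0000 4.0000]
Step 2: x=[3.0000 10.0000] v=[4.0000 0.0000]
Step 3: x=[9.0000 9.0000] v=[12.0000 -2.0000]
Step 4: x=[6.0000 10.5000] v=[-6.0000 3.0000]
Step 5: x=[1.5000 12.2500] v=[-9.0000 3.5000]
Step 6: x=[6.2500 11.1250] v=[9.5000 -2.2500]
Step 7: x=[9.6250 10.0625] v=[6.7500 -2.1250]
Step 8: x=[3.8125 11.2813] v=[-11.6250 2.4375]
Max displacement = 4.6250

Answer: 4.6250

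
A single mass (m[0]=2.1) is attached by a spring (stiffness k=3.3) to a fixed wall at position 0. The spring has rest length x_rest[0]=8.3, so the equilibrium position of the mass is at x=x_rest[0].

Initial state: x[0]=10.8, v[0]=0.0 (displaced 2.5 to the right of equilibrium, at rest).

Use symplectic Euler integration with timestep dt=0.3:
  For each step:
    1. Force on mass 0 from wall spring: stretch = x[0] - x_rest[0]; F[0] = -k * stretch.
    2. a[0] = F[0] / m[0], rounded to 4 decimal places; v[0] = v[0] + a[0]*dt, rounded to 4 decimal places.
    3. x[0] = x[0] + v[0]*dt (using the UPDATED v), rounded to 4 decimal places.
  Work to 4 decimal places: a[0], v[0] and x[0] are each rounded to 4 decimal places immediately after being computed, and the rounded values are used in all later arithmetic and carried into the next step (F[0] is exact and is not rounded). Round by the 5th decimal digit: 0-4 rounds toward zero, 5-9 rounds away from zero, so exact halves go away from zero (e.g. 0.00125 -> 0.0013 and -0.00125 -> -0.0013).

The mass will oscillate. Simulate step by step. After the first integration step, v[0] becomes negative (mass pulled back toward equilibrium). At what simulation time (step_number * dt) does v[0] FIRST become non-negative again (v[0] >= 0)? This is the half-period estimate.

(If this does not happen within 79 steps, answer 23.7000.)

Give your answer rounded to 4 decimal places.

Step 0: x=[10.8000] v=[0.0000]
Step 1: x=[10.4464] v=[-1.1786]
Step 2: x=[9.7893] v=[-2.1905]
Step 3: x=[8.9215] v=[-2.8926]
Step 4: x=[7.9658] v=[-3.1856]
Step 5: x=[7.0574] v=[-3.0280]
Step 6: x=[6.3247] v=[-2.4422]
Step 7: x=[5.8714] v=[-1.5110]
Step 8: x=[5.7616] v=[-0.3661]
Step 9: x=[6.0108] v=[0.8306]
First v>=0 after going negative at step 9, time=2.7000

Answer: 2.7000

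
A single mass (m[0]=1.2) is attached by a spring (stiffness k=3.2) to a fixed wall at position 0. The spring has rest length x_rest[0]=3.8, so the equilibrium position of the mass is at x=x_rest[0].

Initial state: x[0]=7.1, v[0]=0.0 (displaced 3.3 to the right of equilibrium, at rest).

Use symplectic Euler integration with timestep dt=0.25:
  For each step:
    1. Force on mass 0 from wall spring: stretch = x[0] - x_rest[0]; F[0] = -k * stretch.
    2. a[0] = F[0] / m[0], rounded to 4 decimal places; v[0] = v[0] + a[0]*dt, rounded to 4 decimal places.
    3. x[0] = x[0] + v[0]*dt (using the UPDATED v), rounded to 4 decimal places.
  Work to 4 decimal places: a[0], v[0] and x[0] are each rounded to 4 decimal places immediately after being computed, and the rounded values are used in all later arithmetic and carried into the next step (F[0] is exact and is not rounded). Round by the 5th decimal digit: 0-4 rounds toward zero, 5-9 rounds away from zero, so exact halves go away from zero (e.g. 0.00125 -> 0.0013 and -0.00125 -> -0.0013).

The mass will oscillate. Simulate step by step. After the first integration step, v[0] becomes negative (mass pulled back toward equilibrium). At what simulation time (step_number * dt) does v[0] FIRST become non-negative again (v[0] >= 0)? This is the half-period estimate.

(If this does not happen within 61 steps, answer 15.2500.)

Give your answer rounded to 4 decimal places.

Answer: 2.0000

Derivation:
Step 0: x=[7.1000] v=[0.0000]
Step 1: x=[6.5500] v=[-2.2000]
Step 2: x=[5.5417] v=[-4.0333]
Step 3: x=[4.2431] v=[-5.1944]
Step 4: x=[2.8707] v=[-5.4898]
Step 5: x=[1.6531] v=[-4.8703]
Step 6: x=[0.7934] v=[-3.4390]
Step 7: x=[0.4348] v=[-1.4346]
Step 8: x=[0.6370] v=[0.8089]
First v>=0 after going negative at step 8, time=2.0000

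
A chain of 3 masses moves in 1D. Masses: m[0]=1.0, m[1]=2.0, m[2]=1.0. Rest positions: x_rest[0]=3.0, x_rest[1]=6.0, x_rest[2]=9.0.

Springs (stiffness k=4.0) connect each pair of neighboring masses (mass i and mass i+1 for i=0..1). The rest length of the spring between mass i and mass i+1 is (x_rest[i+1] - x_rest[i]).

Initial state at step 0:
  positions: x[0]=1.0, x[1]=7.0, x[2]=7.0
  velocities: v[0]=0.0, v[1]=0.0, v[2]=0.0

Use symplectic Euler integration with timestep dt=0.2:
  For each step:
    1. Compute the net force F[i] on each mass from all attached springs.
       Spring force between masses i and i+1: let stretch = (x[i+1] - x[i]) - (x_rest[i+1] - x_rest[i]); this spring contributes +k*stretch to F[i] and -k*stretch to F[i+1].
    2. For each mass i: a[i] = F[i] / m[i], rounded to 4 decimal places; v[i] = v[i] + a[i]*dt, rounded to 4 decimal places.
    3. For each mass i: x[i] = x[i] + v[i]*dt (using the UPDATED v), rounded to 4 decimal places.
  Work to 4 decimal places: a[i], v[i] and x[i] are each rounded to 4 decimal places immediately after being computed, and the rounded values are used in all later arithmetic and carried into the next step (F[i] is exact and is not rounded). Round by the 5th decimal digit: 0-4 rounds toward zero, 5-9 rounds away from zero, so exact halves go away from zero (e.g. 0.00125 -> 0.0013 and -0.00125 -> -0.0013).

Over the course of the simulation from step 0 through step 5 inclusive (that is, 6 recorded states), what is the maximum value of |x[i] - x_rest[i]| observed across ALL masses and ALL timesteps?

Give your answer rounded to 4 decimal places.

Answer: 2.0638

Derivation:
Step 0: x=[1.0000 7.0000 7.0000] v=[0.0000 0.0000 0.0000]
Step 1: x=[1.4800 6.5200 7.4800] v=[2.4000 -2.4000 2.4000]
Step 2: x=[2.2864 5.7136 8.2864] v=[4.0320 -4.0320 4.0320]
Step 3: x=[3.1612 4.8388 9.1612] v=[4.3738 -4.3738 4.3738]
Step 4: x=[3.8244 4.1756 9.8244] v=[3.3159 -3.3159 3.3159]
Step 5: x=[4.0638 3.9362 10.0638] v=[1.1969 -1.1969 1.1969]
Max displacement = 2.0638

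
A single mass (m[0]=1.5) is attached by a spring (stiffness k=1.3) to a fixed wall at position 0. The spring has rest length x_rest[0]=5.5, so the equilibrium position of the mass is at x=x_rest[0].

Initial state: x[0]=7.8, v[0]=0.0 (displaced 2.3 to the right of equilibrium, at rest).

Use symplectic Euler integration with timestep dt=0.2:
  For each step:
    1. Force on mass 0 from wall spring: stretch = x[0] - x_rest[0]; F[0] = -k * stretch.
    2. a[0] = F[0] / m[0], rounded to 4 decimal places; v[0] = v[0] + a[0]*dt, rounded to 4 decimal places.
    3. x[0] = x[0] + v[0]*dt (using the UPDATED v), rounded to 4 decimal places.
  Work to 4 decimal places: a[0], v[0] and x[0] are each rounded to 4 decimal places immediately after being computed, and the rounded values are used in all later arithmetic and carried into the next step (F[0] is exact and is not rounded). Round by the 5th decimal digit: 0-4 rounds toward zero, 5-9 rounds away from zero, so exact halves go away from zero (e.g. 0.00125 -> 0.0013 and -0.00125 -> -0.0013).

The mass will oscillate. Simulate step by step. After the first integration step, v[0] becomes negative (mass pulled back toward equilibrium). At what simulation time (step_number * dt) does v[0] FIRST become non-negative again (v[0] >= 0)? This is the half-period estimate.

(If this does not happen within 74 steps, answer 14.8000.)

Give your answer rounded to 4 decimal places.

Step 0: x=[7.8000] v=[0.0000]
Step 1: x=[7.7203] v=[-0.3987]
Step 2: x=[7.5636] v=[-0.7836]
Step 3: x=[7.3353] v=[-1.1413]
Step 4: x=[7.0434] v=[-1.4594]
Step 5: x=[6.6980] v=[-1.7269]
Step 6: x=[6.3111] v=[-1.9346]
Step 7: x=[5.8961] v=[-2.0752]
Step 8: x=[5.4673] v=[-2.1439]
Step 9: x=[5.0397] v=[-2.1382]
Step 10: x=[4.6280] v=[-2.0584]
Step 11: x=[4.2465] v=[-1.9073]
Step 12: x=[3.9085] v=[-1.6900]
Step 13: x=[3.6257] v=[-1.4141]
Step 14: x=[3.4079] v=[-1.0892]
Step 15: x=[3.2626] v=[-0.7266]
Step 16: x=[3.1948] v=[-0.3388]
Step 17: x=[3.2070] v=[0.0608]
First v>=0 after going negative at step 17, time=3.4000

Answer: 3.4000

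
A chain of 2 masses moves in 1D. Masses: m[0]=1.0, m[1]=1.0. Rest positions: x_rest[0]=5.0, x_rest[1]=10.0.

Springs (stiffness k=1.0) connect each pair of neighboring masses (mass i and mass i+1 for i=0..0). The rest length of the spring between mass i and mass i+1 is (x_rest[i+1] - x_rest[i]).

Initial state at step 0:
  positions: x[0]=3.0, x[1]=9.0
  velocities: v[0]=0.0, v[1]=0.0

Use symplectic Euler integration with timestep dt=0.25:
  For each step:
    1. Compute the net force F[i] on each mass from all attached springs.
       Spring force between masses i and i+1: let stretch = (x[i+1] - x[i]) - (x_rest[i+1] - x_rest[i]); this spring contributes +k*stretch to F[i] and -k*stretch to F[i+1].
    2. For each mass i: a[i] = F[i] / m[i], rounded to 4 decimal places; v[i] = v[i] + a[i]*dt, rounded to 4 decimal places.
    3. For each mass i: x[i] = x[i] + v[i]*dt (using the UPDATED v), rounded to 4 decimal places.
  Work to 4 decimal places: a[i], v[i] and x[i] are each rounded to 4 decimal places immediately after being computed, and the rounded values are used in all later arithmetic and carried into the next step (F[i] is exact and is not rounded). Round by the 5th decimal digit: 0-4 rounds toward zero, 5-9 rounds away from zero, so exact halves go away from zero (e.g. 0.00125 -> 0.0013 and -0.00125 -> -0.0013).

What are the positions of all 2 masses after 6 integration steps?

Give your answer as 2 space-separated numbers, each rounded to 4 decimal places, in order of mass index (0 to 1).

Step 0: x=[3.0000 9.0000] v=[0.0000 0.0000]
Step 1: x=[3.0625 8.9375] v=[0.2500 -0.2500]
Step 2: x=[3.1797 8.8203] v=[0.4688 -0.4688]
Step 3: x=[3.3370 8.6631] v=[0.6290 -0.6290]
Step 4: x=[3.5146 8.4855] v=[0.7105 -0.7105]
Step 5: x=[3.6904 8.3097] v=[0.7032 -0.7032]
Step 6: x=[3.8424 8.1577] v=[0.6080 -0.6080]

Answer: 3.8424 8.1577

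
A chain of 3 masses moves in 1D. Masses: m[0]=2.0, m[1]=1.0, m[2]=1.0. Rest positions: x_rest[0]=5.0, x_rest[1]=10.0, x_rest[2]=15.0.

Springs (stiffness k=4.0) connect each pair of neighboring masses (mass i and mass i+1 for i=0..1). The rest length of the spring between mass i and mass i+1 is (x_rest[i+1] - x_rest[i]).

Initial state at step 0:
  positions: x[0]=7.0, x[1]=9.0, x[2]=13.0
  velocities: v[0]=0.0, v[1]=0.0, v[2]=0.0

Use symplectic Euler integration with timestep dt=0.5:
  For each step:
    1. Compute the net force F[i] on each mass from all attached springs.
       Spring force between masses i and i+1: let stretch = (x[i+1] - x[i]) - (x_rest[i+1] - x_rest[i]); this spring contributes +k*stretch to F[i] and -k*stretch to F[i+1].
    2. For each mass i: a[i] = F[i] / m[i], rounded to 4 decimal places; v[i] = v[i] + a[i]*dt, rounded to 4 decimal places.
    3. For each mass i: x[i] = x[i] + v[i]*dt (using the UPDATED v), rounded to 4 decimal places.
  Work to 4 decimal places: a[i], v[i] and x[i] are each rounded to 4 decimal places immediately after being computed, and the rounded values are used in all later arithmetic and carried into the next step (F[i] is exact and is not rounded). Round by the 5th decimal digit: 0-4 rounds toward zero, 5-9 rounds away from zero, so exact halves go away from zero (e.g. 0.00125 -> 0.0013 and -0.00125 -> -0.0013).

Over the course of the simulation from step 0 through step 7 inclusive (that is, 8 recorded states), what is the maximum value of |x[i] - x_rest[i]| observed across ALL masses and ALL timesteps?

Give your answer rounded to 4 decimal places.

Step 0: x=[7.0000 9.0000 13.0000] v=[0.0000 0.0000 0.0000]
Step 1: x=[5.5000 11.0000 14.0000] v=[-3.0000 4.0000 2.0000]
Step 2: x=[4.2500 10.5000 17.0000] v=[-2.5000 -1.0000 6.0000]
Step 3: x=[3.6250 10.2500 18.5000] v=[-1.2500 -0.5000 3.0000]
Step 4: x=[3.8125 11.6250 16.7500] v=[0.3750 2.7500 -3.5000]
Step 5: x=[5.4063 10.3125 14.8750] v=[3.1875 -2.6250 -3.7500]
Step 6: x=[6.9532 8.6563 13.4375] v=[3.0937 -3.3124 -2.8750]
Step 7: x=[6.8516 10.0782 12.2188] v=[-0.2032 2.8438 -2.4374]
Max displacement = 3.5000

Answer: 3.5000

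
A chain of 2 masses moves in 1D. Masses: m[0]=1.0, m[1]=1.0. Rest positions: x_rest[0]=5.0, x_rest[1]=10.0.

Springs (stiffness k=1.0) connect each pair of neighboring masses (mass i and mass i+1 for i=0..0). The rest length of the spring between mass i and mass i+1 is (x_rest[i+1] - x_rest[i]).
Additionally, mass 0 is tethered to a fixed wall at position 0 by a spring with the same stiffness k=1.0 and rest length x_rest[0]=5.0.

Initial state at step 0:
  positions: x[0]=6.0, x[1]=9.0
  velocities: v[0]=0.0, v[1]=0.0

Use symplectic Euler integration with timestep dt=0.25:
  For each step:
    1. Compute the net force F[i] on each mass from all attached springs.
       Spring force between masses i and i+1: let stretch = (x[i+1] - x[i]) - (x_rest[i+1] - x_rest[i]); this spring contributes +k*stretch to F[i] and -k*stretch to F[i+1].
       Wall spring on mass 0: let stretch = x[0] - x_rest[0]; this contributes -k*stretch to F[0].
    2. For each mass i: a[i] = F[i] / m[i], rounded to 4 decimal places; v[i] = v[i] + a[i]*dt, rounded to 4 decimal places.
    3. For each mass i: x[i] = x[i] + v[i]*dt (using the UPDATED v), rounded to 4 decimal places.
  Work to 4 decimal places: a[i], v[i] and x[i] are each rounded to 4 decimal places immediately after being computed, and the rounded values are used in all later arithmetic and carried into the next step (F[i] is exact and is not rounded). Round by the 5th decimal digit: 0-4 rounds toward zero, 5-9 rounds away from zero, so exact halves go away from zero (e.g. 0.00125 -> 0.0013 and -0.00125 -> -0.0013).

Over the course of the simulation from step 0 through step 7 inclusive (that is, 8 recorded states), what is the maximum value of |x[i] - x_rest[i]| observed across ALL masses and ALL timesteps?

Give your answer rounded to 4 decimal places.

Step 0: x=[6.0000 9.0000] v=[0.0000 0.0000]
Step 1: x=[5.8125 9.1250] v=[-0.7500 0.5000]
Step 2: x=[5.4688 9.3555] v=[-1.3750 0.9219]
Step 3: x=[5.0262 9.6556] v=[-1.7705 1.2002]
Step 4: x=[4.5588 9.9788] v=[-1.8697 1.2929]
Step 5: x=[4.1452 10.2758] v=[-1.6544 1.1879]
Step 6: x=[3.8557 10.5021] v=[-1.1581 0.9053]
Step 7: x=[3.7406 10.6255] v=[-0.4604 0.4937]
Max displacement = 1.2594

Answer: 1.2594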